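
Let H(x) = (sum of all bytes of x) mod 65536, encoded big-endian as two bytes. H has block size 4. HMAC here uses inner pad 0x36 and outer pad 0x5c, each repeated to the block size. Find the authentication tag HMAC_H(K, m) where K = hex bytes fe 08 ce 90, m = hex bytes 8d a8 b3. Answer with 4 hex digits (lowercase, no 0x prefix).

02e4

Key hex bytes fe 08 ce 90 is exactly B = 4 bytes: K' = fe 08 ce 90.
K' ⊕ ipad = c8 3e f8 a6.  K' ⊕ opad = a2 54 92 cc.
Inner input = (K'⊕ipad) ∥ m = c8 3e f8 a6 ∥ 8d a8 b3.
Inner hash: sum = 200+62+248+166+141+168+179 = 1164 → 04 8c.
Outer input = (K'⊕opad) ∥ inner = a2 54 92 cc ∥ 04 8c.
Outer hash (tag): sum = 162+84+146+204+4+140 = 740 → 02 e4.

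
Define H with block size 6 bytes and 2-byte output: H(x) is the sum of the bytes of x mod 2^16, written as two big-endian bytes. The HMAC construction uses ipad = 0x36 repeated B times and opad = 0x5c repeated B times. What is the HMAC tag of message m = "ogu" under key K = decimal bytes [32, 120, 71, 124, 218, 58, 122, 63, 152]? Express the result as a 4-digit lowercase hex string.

Key decimal bytes [32, 120, 71, 124, 218, 58, 122, 63, 152] = 20 78 47 7c da 3a 7a 3f 98 is 9 bytes > B = 6, so hash it first: H(key) = 03 c0, then zero-pad to 6 bytes: K' = 03 c0 00 00 00 00.
K' ⊕ ipad = 35 f6 36 36 36 36.  K' ⊕ opad = 5f 9c 5c 5c 5c 5c.
Inner input = (K'⊕ipad) ∥ m = 35 f6 36 36 36 36 ∥ 6f 67 75.
Inner hash: sum = 53+246+54+54+54+54+111+103+117 = 846 → 03 4e.
Outer input = (K'⊕opad) ∥ inner = 5f 9c 5c 5c 5c 5c ∥ 03 4e.
Outer hash (tag): sum = 95+156+92+92+92+92+3+78 = 700 → 02 bc.

02bc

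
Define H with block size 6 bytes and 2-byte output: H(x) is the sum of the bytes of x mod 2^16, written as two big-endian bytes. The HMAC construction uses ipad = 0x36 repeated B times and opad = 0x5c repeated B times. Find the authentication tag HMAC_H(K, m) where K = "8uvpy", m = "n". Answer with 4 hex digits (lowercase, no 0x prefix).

Key "8uvpy" = 38 75 76 70 79 is 5 bytes ≤ B = 6; zero-pad to 6 bytes: K' = 38 75 76 70 79 00.
K' ⊕ ipad = 0e 43 40 46 4f 36.  K' ⊕ opad = 64 29 2a 2c 25 5c.
Inner input = (K'⊕ipad) ∥ m = 0e 43 40 46 4f 36 ∥ 6e.
Inner hash: sum = 14+67+64+70+79+54+110 = 458 → 01 ca.
Outer input = (K'⊕opad) ∥ inner = 64 29 2a 2c 25 5c ∥ 01 ca.
Outer hash (tag): sum = 100+41+42+44+37+92+1+202 = 559 → 02 2f.

022f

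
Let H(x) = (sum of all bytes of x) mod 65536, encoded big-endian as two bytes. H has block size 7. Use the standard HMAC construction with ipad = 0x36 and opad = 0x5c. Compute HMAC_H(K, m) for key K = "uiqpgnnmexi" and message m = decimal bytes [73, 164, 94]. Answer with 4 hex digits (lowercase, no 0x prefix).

Key "uiqpgnnmexi" = 75 69 71 70 67 6e 6e 6d 65 78 69 is 11 bytes > B = 7, so hash it first: H(key) = 04 b5, then zero-pad to 7 bytes: K' = 04 b5 00 00 00 00 00.
K' ⊕ ipad = 32 83 36 36 36 36 36.  K' ⊕ opad = 58 e9 5c 5c 5c 5c 5c.
Inner input = (K'⊕ipad) ∥ m = 32 83 36 36 36 36 36 ∥ 49 a4 5e.
Inner hash: sum = 50+131+54+54+54+54+54+73+164+94 = 782 → 03 0e.
Outer input = (K'⊕opad) ∥ inner = 58 e9 5c 5c 5c 5c 5c ∥ 03 0e.
Outer hash (tag): sum = 88+233+92+92+92+92+92+3+14 = 798 → 03 1e.

031e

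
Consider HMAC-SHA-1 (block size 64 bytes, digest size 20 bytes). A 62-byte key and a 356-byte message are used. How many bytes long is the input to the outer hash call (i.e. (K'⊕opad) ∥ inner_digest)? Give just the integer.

Key is 62 ≤ 64 bytes, zero-padded: |K'| = 64.
Outer input = (K'⊕opad) ∥ H(inner) → 64 + 20 = 84 bytes.

84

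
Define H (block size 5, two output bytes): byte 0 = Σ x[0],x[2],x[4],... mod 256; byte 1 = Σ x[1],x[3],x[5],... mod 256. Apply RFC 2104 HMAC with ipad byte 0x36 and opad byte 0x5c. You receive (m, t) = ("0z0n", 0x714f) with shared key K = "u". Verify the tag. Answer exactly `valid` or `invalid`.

Key "u" = 75 is 1 byte ≤ B = 5; zero-pad to 5 bytes: K' = 75 00 00 00 00.
K' ⊕ ipad = 43 36 36 36 36; K' ⊕ opad = 29 5c 5c 5c 5c.
Inner hash: even-index sum = 407 mod 256 = 151; odd-index sum = 204 mod 256 = 204 → 97 cc.
Outer hash (recomputed tag): even-index sum = 429 mod 256 = 173; odd-index sum = 335 mod 256 = 79 → ad 4f.
Recomputed tag = ad4f; claimed = 714f → mismatch.

invalid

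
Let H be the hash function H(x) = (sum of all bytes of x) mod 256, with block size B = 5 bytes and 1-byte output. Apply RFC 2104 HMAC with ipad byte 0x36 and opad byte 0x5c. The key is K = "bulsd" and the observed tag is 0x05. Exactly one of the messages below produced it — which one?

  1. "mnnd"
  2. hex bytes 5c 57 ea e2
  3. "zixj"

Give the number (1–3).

2

Key "bulsd" = 62 75 6c 73 64 is exactly B = 5 bytes: K' = 62 75 6c 73 64.
K' ⊕ ipad = 54 43 5a 45 52; K' ⊕ opad = 3e 29 30 2f 38.
m1: inner = H(54 43 5a 45 52 6d 6e 6e 64) = 35; tag = H(3e 29 30 2f 38 35) = 33
m2: inner = H(54 43 5a 45 52 5c 57 ea e2) = 07; tag = H(3e 29 30 2f 38 07) = 05 ← matches
m3: inner = H(54 43 5a 45 52 7a 69 78 6a) = 4d; tag = H(3e 29 30 2f 38 4d) = 4b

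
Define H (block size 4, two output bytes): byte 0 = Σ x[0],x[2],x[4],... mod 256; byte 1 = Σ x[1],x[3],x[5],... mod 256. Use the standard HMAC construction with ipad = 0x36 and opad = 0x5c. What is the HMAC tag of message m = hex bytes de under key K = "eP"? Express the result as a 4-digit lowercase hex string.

Key "eP" = 65 50 is 2 bytes ≤ B = 4; zero-pad to 4 bytes: K' = 65 50 00 00.
K' ⊕ ipad = 53 66 36 36.  K' ⊕ opad = 39 0c 5c 5c.
Inner input = (K'⊕ipad) ∥ m = 53 66 36 36 ∥ de.
Inner hash: even-index sum = 359 mod 256 = 103; odd-index sum = 156 mod 256 = 156 → 67 9c.
Outer input = (K'⊕opad) ∥ inner = 39 0c 5c 5c ∥ 67 9c.
Outer hash (tag): even-index sum = 252 mod 256 = 252; odd-index sum = 260 mod 256 = 4 → fc 04.

fc04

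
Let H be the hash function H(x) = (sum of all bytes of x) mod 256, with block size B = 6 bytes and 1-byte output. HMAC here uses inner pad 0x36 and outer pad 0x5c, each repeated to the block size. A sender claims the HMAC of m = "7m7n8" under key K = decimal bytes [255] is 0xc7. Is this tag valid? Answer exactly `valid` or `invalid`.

Key decimal bytes [255] = ff is 1 byte ≤ B = 6; zero-pad to 6 bytes: K' = ff 00 00 00 00 00.
K' ⊕ ipad = c9 36 36 36 36 36; K' ⊕ opad = a3 5c 5c 5c 5c 5c.
Inner hash: sum = 201+54+54+54+54+54+55+109+55+110+56 = 856; mod 256 = 88 → 58.
Outer hash (recomputed tag): sum = 163+92+92+92+92+92+88 = 711; mod 256 = 199 → c7.
Recomputed tag = c7; claimed = c7 → match.

valid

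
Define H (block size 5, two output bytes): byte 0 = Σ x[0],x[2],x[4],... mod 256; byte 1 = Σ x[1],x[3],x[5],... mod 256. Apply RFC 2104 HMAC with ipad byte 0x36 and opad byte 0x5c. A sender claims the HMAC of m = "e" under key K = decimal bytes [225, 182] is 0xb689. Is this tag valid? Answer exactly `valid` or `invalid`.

Key decimal bytes [225, 182] = e1 b6 is 2 bytes ≤ B = 5; zero-pad to 5 bytes: K' = e1 b6 00 00 00.
K' ⊕ ipad = d7 80 36 36 36; K' ⊕ opad = bd ea 5c 5c 5c.
Inner hash: even-index sum = 323 mod 256 = 67; odd-index sum = 283 mod 256 = 27 → 43 1b.
Outer hash (recomputed tag): even-index sum = 400 mod 256 = 144; odd-index sum = 393 mod 256 = 137 → 90 89.
Recomputed tag = 9089; claimed = b689 → mismatch.

invalid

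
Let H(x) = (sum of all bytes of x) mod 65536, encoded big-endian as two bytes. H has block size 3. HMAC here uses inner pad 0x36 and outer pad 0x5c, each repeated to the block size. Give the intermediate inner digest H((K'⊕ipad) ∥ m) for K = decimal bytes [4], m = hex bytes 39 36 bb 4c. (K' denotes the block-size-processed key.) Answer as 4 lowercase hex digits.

0214

Key decimal bytes [4] = 04 is 1 byte ≤ B = 3; zero-pad to 3 bytes: K' = 04 00 00.
K' ⊕ ipad = 32 36 36.
Inner input = 32 36 36 ∥ 39 36 bb 4c.
Inner hash: sum = 50+54+54+57+54+187+76 = 532 → 02 14.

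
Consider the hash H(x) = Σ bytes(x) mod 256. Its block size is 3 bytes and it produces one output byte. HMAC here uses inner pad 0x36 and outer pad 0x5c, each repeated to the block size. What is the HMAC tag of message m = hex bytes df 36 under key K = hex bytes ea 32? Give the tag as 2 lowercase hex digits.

Key hex bytes ea 32 is 2 bytes ≤ B = 3; zero-pad to 3 bytes: K' = ea 32 00.
K' ⊕ ipad = dc 04 36.  K' ⊕ opad = b6 6e 5c.
Inner input = (K'⊕ipad) ∥ m = dc 04 36 ∥ df 36.
Inner hash: sum = 220+4+54+223+54 = 555; mod 256 = 43 → 2b.
Outer input = (K'⊕opad) ∥ inner = b6 6e 5c ∥ 2b.
Outer hash (tag): sum = 182+110+92+43 = 427; mod 256 = 171 → ab.

ab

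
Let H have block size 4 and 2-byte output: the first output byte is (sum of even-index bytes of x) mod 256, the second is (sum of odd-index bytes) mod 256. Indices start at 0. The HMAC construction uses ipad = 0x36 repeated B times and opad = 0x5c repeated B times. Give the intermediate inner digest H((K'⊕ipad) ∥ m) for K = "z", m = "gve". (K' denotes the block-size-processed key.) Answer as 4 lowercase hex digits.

4ee2

Key "z" = 7a is 1 byte ≤ B = 4; zero-pad to 4 bytes: K' = 7a 00 00 00.
K' ⊕ ipad = 4c 36 36 36.
Inner input = 4c 36 36 36 ∥ 67 76 65.
Inner hash: even-index sum = 334 mod 256 = 78; odd-index sum = 226 mod 256 = 226 → 4e e2.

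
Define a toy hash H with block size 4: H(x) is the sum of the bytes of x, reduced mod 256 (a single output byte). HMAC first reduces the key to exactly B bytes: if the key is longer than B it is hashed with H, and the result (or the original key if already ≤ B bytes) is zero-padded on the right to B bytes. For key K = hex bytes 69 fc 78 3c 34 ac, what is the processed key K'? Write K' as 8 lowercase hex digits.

f9000000

|K| = 6 > B = 4, so first hash the key.
H(K): sum = 105+252+120+60+52+172 = 761; mod 256 = 249 → f9.
Zero-pad H(K) = f9 to 4 bytes: K' = f9 00 00 00.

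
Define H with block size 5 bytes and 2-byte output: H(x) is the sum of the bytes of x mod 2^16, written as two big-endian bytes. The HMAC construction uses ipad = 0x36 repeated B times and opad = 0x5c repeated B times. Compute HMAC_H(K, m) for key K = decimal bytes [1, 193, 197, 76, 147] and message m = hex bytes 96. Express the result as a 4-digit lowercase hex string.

034b

Key decimal bytes [1, 193, 197, 76, 147] = 01 c1 c5 4c 93 is exactly B = 5 bytes: K' = 01 c1 c5 4c 93.
K' ⊕ ipad = 37 f7 f3 7a a5.  K' ⊕ opad = 5d 9d 99 10 cf.
Inner input = (K'⊕ipad) ∥ m = 37 f7 f3 7a a5 ∥ 96.
Inner hash: sum = 55+247+243+122+165+150 = 982 → 03 d6.
Outer input = (K'⊕opad) ∥ inner = 5d 9d 99 10 cf ∥ 03 d6.
Outer hash (tag): sum = 93+157+153+16+207+3+214 = 843 → 03 4b.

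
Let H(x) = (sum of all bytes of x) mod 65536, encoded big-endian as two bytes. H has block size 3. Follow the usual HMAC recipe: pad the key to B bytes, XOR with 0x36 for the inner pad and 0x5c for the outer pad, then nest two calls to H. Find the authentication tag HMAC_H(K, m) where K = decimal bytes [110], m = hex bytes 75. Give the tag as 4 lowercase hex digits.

Key decimal bytes [110] = 6e is 1 byte ≤ B = 3; zero-pad to 3 bytes: K' = 6e 00 00.
K' ⊕ ipad = 58 36 36.  K' ⊕ opad = 32 5c 5c.
Inner input = (K'⊕ipad) ∥ m = 58 36 36 ∥ 75.
Inner hash: sum = 88+54+54+117 = 313 → 01 39.
Outer input = (K'⊕opad) ∥ inner = 32 5c 5c ∥ 01 39.
Outer hash (tag): sum = 50+92+92+1+57 = 292 → 01 24.

0124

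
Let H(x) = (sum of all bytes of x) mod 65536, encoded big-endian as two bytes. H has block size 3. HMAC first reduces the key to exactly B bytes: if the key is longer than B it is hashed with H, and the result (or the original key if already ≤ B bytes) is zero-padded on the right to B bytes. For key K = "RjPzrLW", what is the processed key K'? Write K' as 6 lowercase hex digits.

029b00

|K| = 7 > B = 3, so first hash the key.
H(K): sum = 82+106+80+122+114+76+87 = 667 → 02 9b.
Zero-pad H(K) = 02 9b to 3 bytes: K' = 02 9b 00.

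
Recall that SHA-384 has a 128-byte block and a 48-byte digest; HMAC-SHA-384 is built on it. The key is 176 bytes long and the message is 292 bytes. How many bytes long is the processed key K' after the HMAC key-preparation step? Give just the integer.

128

Key is 176 > 128 bytes, so it is hashed to 48 bytes then zero-padded to 128: |K'| = 128.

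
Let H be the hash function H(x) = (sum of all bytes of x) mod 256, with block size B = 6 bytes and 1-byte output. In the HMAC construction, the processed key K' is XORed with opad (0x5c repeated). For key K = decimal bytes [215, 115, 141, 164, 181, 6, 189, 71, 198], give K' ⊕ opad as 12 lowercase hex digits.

5c5c5c5c5c5c

Key decimal bytes [215, 115, 141, 164, 181, 6, 189, 71, 198] = d7 73 8d a4 b5 06 bd 47 c6 is 9 bytes > B = 6, so hash it first: H(key) = 00, then zero-pad to 6 bytes: K' = 00 00 00 00 00 00.
XOR each byte with 0x5c: 00⊕5c=5c, 00⊕5c=5c, 00⊕5c=5c, 00⊕5c=5c, 00⊕5c=5c, 00⊕5c=5c.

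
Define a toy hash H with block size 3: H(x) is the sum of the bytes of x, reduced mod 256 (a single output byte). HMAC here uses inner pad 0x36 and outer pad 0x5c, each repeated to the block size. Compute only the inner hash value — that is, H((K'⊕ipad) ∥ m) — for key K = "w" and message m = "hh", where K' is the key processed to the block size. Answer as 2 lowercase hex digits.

7d

Key "w" = 77 is 1 byte ≤ B = 3; zero-pad to 3 bytes: K' = 77 00 00.
K' ⊕ ipad = 41 36 36.
Inner input = 41 36 36 ∥ 68 68.
Inner hash: sum = 65+54+54+104+104 = 381; mod 256 = 125 → 7d.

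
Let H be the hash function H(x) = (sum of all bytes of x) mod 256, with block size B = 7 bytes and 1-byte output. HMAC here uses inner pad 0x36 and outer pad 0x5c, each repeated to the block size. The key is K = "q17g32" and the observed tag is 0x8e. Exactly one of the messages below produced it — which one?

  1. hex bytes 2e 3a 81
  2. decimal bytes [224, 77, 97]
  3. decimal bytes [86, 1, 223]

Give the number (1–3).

3

Key "q17g32" = 71 31 37 67 33 32 is 6 bytes ≤ B = 7; zero-pad to 7 bytes: K' = 71 31 37 67 33 32 00.
K' ⊕ ipad = 47 07 01 51 05 04 36; K' ⊕ opad = 2d 6d 6b 3b 6f 6e 5c.
m1: inner = H(47 07 01 51 05 04 36 2e 3a 81) = c8; tag = H(2d 6d 6b 3b 6f 6e 5c c8) = 41
m2: inner = H(47 07 01 51 05 04 36 e0 4d 61) = 6d; tag = H(2d 6d 6b 3b 6f 6e 5c 6d) = e6
m3: inner = H(47 07 01 51 05 04 36 56 01 df) = 15; tag = H(2d 6d 6b 3b 6f 6e 5c 15) = 8e ← matches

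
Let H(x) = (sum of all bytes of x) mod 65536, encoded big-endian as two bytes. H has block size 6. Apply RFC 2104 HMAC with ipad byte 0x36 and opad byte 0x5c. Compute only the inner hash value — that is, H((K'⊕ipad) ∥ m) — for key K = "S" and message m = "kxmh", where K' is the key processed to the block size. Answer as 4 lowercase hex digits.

032b

Key "S" = 53 is 1 byte ≤ B = 6; zero-pad to 6 bytes: K' = 53 00 00 00 00 00.
K' ⊕ ipad = 65 36 36 36 36 36.
Inner input = 65 36 36 36 36 36 ∥ 6b 78 6d 68.
Inner hash: sum = 101+54+54+54+54+54+107+120+109+104 = 811 → 03 2b.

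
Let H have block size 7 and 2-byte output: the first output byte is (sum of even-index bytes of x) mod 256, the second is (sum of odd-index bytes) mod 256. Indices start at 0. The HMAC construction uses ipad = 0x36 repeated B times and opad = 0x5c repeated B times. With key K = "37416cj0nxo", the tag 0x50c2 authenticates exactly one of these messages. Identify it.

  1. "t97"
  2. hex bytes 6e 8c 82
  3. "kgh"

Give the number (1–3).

3

Key "37416cj0nxo" = 33 37 34 31 36 63 6a 30 6e 78 6f is 11 bytes > B = 7, so hash it first: H(key) = e4 73, then zero-pad to 7 bytes: K' = e4 73 00 00 00 00 00.
K' ⊕ ipad = d2 45 36 36 36 36 36; K' ⊕ opad = b8 2f 5c 5c 5c 5c 5c.
m1: inner = H(d2 45 36 36 36 36 36 74 39 37) = ad 5c; tag = H(b8 2f 5c 5c 5c 5c 5c ad 5c) = 2894
m2: inner = H(d2 45 36 36 36 36 36 6e 8c 82) = 00 a1; tag = H(b8 2f 5c 5c 5c 5c 5c 00 a1) = 6de7
m3: inner = H(d2 45 36 36 36 36 36 6b 67 68) = db 84; tag = H(b8 2f 5c 5c 5c 5c 5c db 84) = 50c2 ← matches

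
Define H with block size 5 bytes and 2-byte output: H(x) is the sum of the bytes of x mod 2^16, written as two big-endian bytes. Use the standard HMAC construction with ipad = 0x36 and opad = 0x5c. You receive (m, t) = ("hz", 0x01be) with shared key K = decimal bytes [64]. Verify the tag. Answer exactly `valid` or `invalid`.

valid

Key decimal bytes [64] = 40 is 1 byte ≤ B = 5; zero-pad to 5 bytes: K' = 40 00 00 00 00.
K' ⊕ ipad = 76 36 36 36 36; K' ⊕ opad = 1c 5c 5c 5c 5c.
Inner hash: sum = 118+54+54+54+54+104+122 = 560 → 02 30.
Outer hash (recomputed tag): sum = 28+92+92+92+92+2+48 = 446 → 01 be.
Recomputed tag = 01be; claimed = 01be → match.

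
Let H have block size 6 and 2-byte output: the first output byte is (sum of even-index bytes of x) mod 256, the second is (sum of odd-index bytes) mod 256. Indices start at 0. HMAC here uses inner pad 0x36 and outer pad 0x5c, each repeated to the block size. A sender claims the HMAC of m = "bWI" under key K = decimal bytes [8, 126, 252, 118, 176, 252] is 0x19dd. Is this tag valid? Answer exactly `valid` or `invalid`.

Key decimal bytes [8, 126, 252, 118, 176, 252] = 08 7e fc 76 b0 fc is exactly B = 6 bytes: K' = 08 7e fc 76 b0 fc.
K' ⊕ ipad = 3e 48 ca 40 86 ca; K' ⊕ opad = 54 22 a0 2a ec a0.
Inner hash: even-index sum = 569 mod 256 = 57; odd-index sum = 425 mod 256 = 169 → 39 a9.
Outer hash (recomputed tag): even-index sum = 537 mod 256 = 25; odd-index sum = 405 mod 256 = 149 → 19 95.
Recomputed tag = 1995; claimed = 19dd → mismatch.

invalid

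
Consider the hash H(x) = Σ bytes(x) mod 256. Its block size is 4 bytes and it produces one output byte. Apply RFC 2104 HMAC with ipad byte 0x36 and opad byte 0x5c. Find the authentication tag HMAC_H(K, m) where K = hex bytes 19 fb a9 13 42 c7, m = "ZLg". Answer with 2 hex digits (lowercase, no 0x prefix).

Key hex bytes 19 fb a9 13 42 c7 is 6 bytes > B = 4, so hash it first: H(key) = d9, then zero-pad to 4 bytes: K' = d9 00 00 00.
K' ⊕ ipad = ef 36 36 36.  K' ⊕ opad = 85 5c 5c 5c.
Inner input = (K'⊕ipad) ∥ m = ef 36 36 36 ∥ 5a 4c 67.
Inner hash: sum = 239+54+54+54+90+76+103 = 670; mod 256 = 158 → 9e.
Outer input = (K'⊕opad) ∥ inner = 85 5c 5c 5c ∥ 9e.
Outer hash (tag): sum = 133+92+92+92+158 = 567; mod 256 = 55 → 37.

37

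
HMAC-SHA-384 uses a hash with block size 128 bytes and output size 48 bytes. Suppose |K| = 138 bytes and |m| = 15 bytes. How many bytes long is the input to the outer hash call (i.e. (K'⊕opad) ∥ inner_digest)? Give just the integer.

176

Key is 138 > 128 bytes, so it is hashed to 48 bytes then zero-padded to 128: |K'| = 128.
Outer input = (K'⊕opad) ∥ H(inner) → 128 + 48 = 176 bytes.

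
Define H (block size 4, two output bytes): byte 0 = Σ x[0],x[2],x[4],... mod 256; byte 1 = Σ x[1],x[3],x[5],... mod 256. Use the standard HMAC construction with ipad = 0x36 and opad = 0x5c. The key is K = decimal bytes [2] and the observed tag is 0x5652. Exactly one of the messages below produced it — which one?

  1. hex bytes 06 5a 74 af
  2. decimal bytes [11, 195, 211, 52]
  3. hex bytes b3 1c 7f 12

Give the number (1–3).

Key decimal bytes [2] = 02 is 1 byte ≤ B = 4; zero-pad to 4 bytes: K' = 02 00 00 00.
K' ⊕ ipad = 34 36 36 36; K' ⊕ opad = 5e 5c 5c 5c.
m1: inner = H(34 36 36 36 06 5a 74 af) = e4 75; tag = H(5e 5c 5c 5c e4 75) = 9e2d
m2: inner = H(34 36 36 36 0b c3 d3 34) = 48 63; tag = H(5e 5c 5c 5c 48 63) = 021b
m3: inner = H(34 36 36 36 b3 1c 7f 12) = 9c 9a; tag = H(5e 5c 5c 5c 9c 9a) = 5652 ← matches

3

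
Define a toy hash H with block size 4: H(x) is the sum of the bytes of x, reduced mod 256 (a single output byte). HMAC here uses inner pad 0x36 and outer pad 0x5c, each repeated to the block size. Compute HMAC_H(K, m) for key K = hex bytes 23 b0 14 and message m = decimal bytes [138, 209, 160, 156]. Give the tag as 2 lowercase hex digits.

99

Key hex bytes 23 b0 14 is 3 bytes ≤ B = 4; zero-pad to 4 bytes: K' = 23 b0 14 00.
K' ⊕ ipad = 15 86 22 36.  K' ⊕ opad = 7f ec 48 5c.
Inner input = (K'⊕ipad) ∥ m = 15 86 22 36 ∥ 8a d1 a0 9c.
Inner hash: sum = 21+134+34+54+138+209+160+156 = 906; mod 256 = 138 → 8a.
Outer input = (K'⊕opad) ∥ inner = 7f ec 48 5c ∥ 8a.
Outer hash (tag): sum = 127+236+72+92+138 = 665; mod 256 = 153 → 99.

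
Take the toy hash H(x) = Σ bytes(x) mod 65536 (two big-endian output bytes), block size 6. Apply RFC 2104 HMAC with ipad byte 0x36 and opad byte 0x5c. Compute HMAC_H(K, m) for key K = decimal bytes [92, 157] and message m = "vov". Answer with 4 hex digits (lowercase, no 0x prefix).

027c

Key decimal bytes [92, 157] = 5c 9d is 2 bytes ≤ B = 6; zero-pad to 6 bytes: K' = 5c 9d 00 00 00 00.
K' ⊕ ipad = 6a ab 36 36 36 36.  K' ⊕ opad = 00 c1 5c 5c 5c 5c.
Inner input = (K'⊕ipad) ∥ m = 6a ab 36 36 36 36 ∥ 76 6f 76.
Inner hash: sum = 106+171+54+54+54+54+118+111+118 = 840 → 03 48.
Outer input = (K'⊕opad) ∥ inner = 00 c1 5c 5c 5c 5c ∥ 03 48.
Outer hash (tag): sum = 0+193+92+92+92+92+3+72 = 636 → 02 7c.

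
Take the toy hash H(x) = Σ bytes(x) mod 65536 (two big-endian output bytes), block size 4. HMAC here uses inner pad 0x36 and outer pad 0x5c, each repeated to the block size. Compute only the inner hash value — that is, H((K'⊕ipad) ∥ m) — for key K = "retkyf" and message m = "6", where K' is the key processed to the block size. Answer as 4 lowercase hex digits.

Key "retkyf" = 72 65 74 6b 79 66 is 6 bytes > B = 4, so hash it first: H(key) = 02 95, then zero-pad to 4 bytes: K' = 02 95 00 00.
K' ⊕ ipad = 34 a3 36 36.
Inner input = 34 a3 36 36 ∥ 36.
Inner hash: sum = 52+163+54+54+54 = 377 → 01 79.

0179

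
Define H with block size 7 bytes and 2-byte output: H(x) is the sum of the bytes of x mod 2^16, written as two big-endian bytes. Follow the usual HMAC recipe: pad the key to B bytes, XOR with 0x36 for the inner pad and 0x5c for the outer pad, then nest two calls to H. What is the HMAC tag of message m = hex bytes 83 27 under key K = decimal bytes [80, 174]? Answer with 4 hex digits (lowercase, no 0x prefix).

Key decimal bytes [80, 174] = 50 ae is 2 bytes ≤ B = 7; zero-pad to 7 bytes: K' = 50 ae 00 00 00 00 00.
K' ⊕ ipad = 66 98 36 36 36 36 36.  K' ⊕ opad = 0c f2 5c 5c 5c 5c 5c.
Inner input = (K'⊕ipad) ∥ m = 66 98 36 36 36 36 36 ∥ 83 27.
Inner hash: sum = 102+152+54+54+54+54+54+131+39 = 694 → 02 b6.
Outer input = (K'⊕opad) ∥ inner = 0c f2 5c 5c 5c 5c 5c ∥ 02 b6.
Outer hash (tag): sum = 12+242+92+92+92+92+92+2+182 = 898 → 03 82.

0382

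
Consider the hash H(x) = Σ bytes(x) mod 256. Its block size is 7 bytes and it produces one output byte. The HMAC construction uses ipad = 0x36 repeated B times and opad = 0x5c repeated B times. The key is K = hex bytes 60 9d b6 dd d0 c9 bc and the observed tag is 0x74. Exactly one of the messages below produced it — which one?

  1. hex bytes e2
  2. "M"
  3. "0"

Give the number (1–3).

Key hex bytes 60 9d b6 dd d0 c9 bc is exactly B = 7 bytes: K' = 60 9d b6 dd d0 c9 bc.
K' ⊕ ipad = 56 ab 80 eb e6 ff 8a; K' ⊕ opad = 3c c1 ea 81 8c 95 e0.
m1: inner = H(56 ab 80 eb e6 ff 8a e2) = bd; tag = H(3c c1 ea 81 8c 95 e0 bd) = 26
m2: inner = H(56 ab 80 eb e6 ff 8a 4d) = 28; tag = H(3c c1 ea 81 8c 95 e0 28) = 91
m3: inner = H(56 ab 80 eb e6 ff 8a 30) = 0b; tag = H(3c c1 ea 81 8c 95 e0 0b) = 74 ← matches

3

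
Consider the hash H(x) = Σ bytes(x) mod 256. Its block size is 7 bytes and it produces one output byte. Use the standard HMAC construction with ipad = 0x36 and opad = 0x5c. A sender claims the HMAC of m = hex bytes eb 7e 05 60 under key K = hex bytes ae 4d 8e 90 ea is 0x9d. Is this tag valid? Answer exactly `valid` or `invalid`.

invalid

Key hex bytes ae 4d 8e 90 ea is 5 bytes ≤ B = 7; zero-pad to 7 bytes: K' = ae 4d 8e 90 ea 00 00.
K' ⊕ ipad = 98 7b b8 a6 dc 36 36; K' ⊕ opad = f2 11 d2 cc b6 5c 5c.
Inner hash: sum = 152+123+184+166+220+54+54+235+126+5+96 = 1415; mod 256 = 135 → 87.
Outer hash (recomputed tag): sum = 242+17+210+204+182+92+92+135 = 1174; mod 256 = 150 → 96.
Recomputed tag = 96; claimed = 9d → mismatch.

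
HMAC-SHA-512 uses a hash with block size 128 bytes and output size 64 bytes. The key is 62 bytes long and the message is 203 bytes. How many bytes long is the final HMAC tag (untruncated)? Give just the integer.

The tag is one SHA-512 digest: 64 bytes.

64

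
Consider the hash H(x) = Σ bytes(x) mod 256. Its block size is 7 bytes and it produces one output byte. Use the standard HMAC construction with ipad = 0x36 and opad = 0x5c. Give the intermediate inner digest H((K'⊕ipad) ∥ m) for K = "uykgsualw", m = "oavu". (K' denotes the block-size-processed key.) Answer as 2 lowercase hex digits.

d9

Key "uykgsualw" = 75 79 6b 67 73 75 61 6c 77 is 9 bytes > B = 7, so hash it first: H(key) = ec, then zero-pad to 7 bytes: K' = ec 00 00 00 00 00 00.
K' ⊕ ipad = da 36 36 36 36 36 36.
Inner input = da 36 36 36 36 36 36 ∥ 6f 61 76 75.
Inner hash: sum = 218+54+54+54+54+54+54+111+97+118+117 = 985; mod 256 = 217 → d9.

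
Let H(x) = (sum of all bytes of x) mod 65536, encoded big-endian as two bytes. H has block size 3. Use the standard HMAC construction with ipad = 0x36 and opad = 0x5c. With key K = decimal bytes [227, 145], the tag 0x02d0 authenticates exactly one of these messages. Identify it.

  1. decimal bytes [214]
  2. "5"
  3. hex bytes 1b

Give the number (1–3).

Key decimal bytes [227, 145] = e3 91 is 2 bytes ≤ B = 3; zero-pad to 3 bytes: K' = e3 91 00.
K' ⊕ ipad = d5 a7 36; K' ⊕ opad = bf cd 5c.
m1: inner = H(d5 a7 36 d6) = 02 88; tag = H(bf cd 5c 02 88) = 0272
m2: inner = H(d5 a7 36 35) = 01 e7; tag = H(bf cd 5c 01 e7) = 02d0 ← matches
m3: inner = H(d5 a7 36 1b) = 01 cd; tag = H(bf cd 5c 01 cd) = 02b6

2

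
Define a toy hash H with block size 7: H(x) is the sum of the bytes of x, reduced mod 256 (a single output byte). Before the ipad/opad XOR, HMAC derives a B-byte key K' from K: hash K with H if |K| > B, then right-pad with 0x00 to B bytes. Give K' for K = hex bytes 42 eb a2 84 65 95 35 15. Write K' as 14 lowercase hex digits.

|K| = 8 > B = 7, so first hash the key.
H(K): sum = 66+235+162+132+101+149+53+21 = 919; mod 256 = 151 → 97.
Zero-pad H(K) = 97 to 7 bytes: K' = 97 00 00 00 00 00 00.

97000000000000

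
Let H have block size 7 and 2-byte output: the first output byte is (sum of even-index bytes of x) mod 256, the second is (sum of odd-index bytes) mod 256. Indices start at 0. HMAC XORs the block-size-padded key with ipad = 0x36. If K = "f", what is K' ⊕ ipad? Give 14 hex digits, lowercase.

Key "f" = 66 is 1 byte ≤ B = 7; zero-pad to 7 bytes: K' = 66 00 00 00 00 00 00.
XOR each byte with 0x36: 66⊕36=50, 00⊕36=36, 00⊕36=36, 00⊕36=36, 00⊕36=36, 00⊕36=36, 00⊕36=36.

50363636363636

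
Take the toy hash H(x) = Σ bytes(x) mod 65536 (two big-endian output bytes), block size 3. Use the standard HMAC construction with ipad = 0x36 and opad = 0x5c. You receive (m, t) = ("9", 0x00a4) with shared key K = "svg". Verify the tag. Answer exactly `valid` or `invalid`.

valid

Key "svg" = 73 76 67 is exactly B = 3 bytes: K' = 73 76 67.
K' ⊕ ipad = 45 40 51; K' ⊕ opad = 2f 2a 3b.
Inner hash: sum = 69+64+81+57 = 271 → 01 0f.
Outer hash (recomputed tag): sum = 47+42+59+1+15 = 164 → 00 a4.
Recomputed tag = 00a4; claimed = 00a4 → match.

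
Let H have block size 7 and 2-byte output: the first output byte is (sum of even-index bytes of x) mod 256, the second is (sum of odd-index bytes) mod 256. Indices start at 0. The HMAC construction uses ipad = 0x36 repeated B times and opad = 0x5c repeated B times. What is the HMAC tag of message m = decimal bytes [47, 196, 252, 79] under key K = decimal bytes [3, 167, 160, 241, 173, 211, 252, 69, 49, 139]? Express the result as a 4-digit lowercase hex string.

Key decimal bytes [3, 167, 160, 241, 173, 211, 252, 69, 49, 139] = 03 a7 a0 f1 ad d3 fc 45 31 8b is 10 bytes > B = 7, so hash it first: H(key) = 7d 3b, then zero-pad to 7 bytes: K' = 7d 3b 00 00 00 00 00.
K' ⊕ ipad = 4b 0d 36 36 36 36 36.  K' ⊕ opad = 21 67 5c 5c 5c 5c 5c.
Inner input = (K'⊕ipad) ∥ m = 4b 0d 36 36 36 36 36 ∥ 2f c4 fc 4f.
Inner hash: even-index sum = 512 mod 256 = 0; odd-index sum = 420 mod 256 = 164 → 00 a4.
Outer input = (K'⊕opad) ∥ inner = 21 67 5c 5c 5c 5c 5c ∥ 00 a4.
Outer hash (tag): even-index sum = 473 mod 256 = 217; odd-index sum = 287 mod 256 = 31 → d9 1f.

d91f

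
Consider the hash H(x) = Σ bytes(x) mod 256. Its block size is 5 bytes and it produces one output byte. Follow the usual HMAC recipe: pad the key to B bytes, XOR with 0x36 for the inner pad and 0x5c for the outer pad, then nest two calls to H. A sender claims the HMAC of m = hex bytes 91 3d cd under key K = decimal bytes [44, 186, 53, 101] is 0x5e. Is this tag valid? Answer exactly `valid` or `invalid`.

invalid

Key decimal bytes [44, 186, 53, 101] = 2c ba 35 65 is 4 bytes ≤ B = 5; zero-pad to 5 bytes: K' = 2c ba 35 65 00.
K' ⊕ ipad = 1a 8c 03 53 36; K' ⊕ opad = 70 e6 69 39 5c.
Inner hash: sum = 26+140+3+83+54+145+61+205 = 717; mod 256 = 205 → cd.
Outer hash (recomputed tag): sum = 112+230+105+57+92+205 = 801; mod 256 = 33 → 21.
Recomputed tag = 21; claimed = 5e → mismatch.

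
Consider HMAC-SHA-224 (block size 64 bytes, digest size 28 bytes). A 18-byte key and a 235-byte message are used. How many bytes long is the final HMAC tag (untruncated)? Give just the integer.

The tag is one SHA-224 digest: 28 bytes.

28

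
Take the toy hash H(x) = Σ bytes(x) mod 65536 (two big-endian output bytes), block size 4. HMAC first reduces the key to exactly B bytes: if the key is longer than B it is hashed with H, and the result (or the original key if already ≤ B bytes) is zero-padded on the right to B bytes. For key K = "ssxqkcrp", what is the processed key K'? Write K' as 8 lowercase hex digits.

037f0000

|K| = 8 > B = 4, so first hash the key.
H(K): sum = 115+115+120+113+107+99+114+112 = 895 → 03 7f.
Zero-pad H(K) = 03 7f to 4 bytes: K' = 03 7f 00 00.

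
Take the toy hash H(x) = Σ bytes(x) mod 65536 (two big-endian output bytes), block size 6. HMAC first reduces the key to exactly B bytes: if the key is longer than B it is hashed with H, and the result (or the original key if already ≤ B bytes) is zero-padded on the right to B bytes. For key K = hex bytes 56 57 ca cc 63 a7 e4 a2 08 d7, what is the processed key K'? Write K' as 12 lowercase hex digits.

05b200000000

|K| = 10 > B = 6, so first hash the key.
H(K): sum = 86+87+202+204+99+167+228+162+8+215 = 1458 → 05 b2.
Zero-pad H(K) = 05 b2 to 6 bytes: K' = 05 b2 00 00 00 00.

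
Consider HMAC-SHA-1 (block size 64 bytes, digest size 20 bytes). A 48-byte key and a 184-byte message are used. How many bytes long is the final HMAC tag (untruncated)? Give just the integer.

20

The tag is one SHA-1 digest: 20 bytes.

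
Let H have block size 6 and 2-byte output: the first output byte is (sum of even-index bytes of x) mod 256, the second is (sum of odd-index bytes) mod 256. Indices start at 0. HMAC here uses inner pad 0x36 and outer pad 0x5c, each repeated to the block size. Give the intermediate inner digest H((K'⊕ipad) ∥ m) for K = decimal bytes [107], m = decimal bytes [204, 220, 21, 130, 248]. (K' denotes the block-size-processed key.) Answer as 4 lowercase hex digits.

Key decimal bytes [107] = 6b is 1 byte ≤ B = 6; zero-pad to 6 bytes: K' = 6b 00 00 00 00 00.
K' ⊕ ipad = 5d 36 36 36 36 36.
Inner input = 5d 36 36 36 36 36 ∥ cc dc 15 82 f8.
Inner hash: even-index sum = 674 mod 256 = 162; odd-index sum = 512 mod 256 = 0 → a2 00.

a200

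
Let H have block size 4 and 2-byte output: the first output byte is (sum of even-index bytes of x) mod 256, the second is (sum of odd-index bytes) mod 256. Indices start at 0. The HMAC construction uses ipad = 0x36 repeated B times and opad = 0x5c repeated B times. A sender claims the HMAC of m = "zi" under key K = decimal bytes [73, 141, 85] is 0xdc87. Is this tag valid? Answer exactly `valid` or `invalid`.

invalid

Key decimal bytes [73, 141, 85] = 49 8d 55 is 3 bytes ≤ B = 4; zero-pad to 4 bytes: K' = 49 8d 55 00.
K' ⊕ ipad = 7f bb 63 36; K' ⊕ opad = 15 d1 09 5c.
Inner hash: even-index sum = 348 mod 256 = 92; odd-index sum = 346 mod 256 = 90 → 5c 5a.
Outer hash (recomputed tag): even-index sum = 122 mod 256 = 122; odd-index sum = 391 mod 256 = 135 → 7a 87.
Recomputed tag = 7a87; claimed = dc87 → mismatch.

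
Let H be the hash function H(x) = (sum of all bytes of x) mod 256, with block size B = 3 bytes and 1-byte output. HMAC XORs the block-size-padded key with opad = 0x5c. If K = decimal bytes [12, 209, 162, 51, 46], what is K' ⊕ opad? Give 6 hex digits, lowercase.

bc5c5c

Key decimal bytes [12, 209, 162, 51, 46] = 0c d1 a2 33 2e is 5 bytes > B = 3, so hash it first: H(key) = e0, then zero-pad to 3 bytes: K' = e0 00 00.
XOR each byte with 0x5c: e0⊕5c=bc, 00⊕5c=5c, 00⊕5c=5c.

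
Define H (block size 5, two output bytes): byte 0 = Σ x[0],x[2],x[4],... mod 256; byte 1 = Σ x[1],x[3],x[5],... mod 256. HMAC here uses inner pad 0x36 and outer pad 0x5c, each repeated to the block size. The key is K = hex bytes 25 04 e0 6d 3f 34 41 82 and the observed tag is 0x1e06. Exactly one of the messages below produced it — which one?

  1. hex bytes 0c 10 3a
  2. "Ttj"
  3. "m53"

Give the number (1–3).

1

Key hex bytes 25 04 e0 6d 3f 34 41 82 is 8 bytes > B = 5, so hash it first: H(key) = 85 27, then zero-pad to 5 bytes: K' = 85 27 00 00 00.
K' ⊕ ipad = b3 11 36 36 36; K' ⊕ opad = d9 7b 5c 5c 5c.
m1: inner = H(b3 11 36 36 36 0c 10 3a) = 2f 8d; tag = H(d9 7b 5c 5c 5c 2f 8d) = 1e06 ← matches
m2: inner = H(b3 11 36 36 36 54 74 6a) = 93 05; tag = H(d9 7b 5c 5c 5c 93 05) = 966a
m3: inner = H(b3 11 36 36 36 6d 35 33) = 54 e7; tag = H(d9 7b 5c 5c 5c 54 e7) = 782b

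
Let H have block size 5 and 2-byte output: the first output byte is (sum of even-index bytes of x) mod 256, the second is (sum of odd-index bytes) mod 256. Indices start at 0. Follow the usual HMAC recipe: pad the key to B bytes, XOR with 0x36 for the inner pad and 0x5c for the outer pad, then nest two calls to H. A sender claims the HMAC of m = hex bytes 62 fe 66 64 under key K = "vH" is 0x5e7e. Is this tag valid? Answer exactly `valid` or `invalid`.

Key "vH" = 76 48 is 2 bytes ≤ B = 5; zero-pad to 5 bytes: K' = 76 48 00 00 00.
K' ⊕ ipad = 40 7e 36 36 36; K' ⊕ opad = 2a 14 5c 5c 5c.
Inner hash: even-index sum = 526 mod 256 = 14; odd-index sum = 380 mod 256 = 124 → 0e 7c.
Outer hash (recomputed tag): even-index sum = 350 mod 256 = 94; odd-index sum = 126 mod 256 = 126 → 5e 7e.
Recomputed tag = 5e7e; claimed = 5e7e → match.

valid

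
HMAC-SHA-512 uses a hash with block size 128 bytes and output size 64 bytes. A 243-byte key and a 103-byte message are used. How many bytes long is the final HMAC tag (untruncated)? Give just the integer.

The tag is one SHA-512 digest: 64 bytes.

64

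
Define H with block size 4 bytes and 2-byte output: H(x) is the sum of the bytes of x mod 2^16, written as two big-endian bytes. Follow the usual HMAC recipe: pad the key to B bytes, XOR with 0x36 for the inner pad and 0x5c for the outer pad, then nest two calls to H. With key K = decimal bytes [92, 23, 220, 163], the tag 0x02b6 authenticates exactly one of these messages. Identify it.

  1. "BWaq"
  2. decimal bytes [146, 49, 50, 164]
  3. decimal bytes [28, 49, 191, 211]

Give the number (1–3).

3

Key decimal bytes [92, 23, 220, 163] = 5c 17 dc a3 is exactly B = 4 bytes: K' = 5c 17 dc a3.
K' ⊕ ipad = 6a 21 ea 95; K' ⊕ opad = 00 4b 80 ff.
m1: inner = H(6a 21 ea 95 42 57 61 71) = 03 75; tag = H(00 4b 80 ff 03 75) = 0242
m2: inner = H(6a 21 ea 95 92 31 32 a4) = 03 a3; tag = H(00 4b 80 ff 03 a3) = 0270
m3: inner = H(6a 21 ea 95 1c 31 bf d3) = 03 e9; tag = H(00 4b 80 ff 03 e9) = 02b6 ← matches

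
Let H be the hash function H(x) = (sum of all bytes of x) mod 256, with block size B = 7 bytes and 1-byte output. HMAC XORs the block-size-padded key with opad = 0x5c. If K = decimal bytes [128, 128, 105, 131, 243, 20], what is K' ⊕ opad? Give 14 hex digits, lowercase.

dcdc35dfaf485c

Key decimal bytes [128, 128, 105, 131, 243, 20] = 80 80 69 83 f3 14 is 6 bytes ≤ B = 7; zero-pad to 7 bytes: K' = 80 80 69 83 f3 14 00.
XOR each byte with 0x5c: 80⊕5c=dc, 80⊕5c=dc, 69⊕5c=35, 83⊕5c=df, f3⊕5c=af, 14⊕5c=48, 00⊕5c=5c.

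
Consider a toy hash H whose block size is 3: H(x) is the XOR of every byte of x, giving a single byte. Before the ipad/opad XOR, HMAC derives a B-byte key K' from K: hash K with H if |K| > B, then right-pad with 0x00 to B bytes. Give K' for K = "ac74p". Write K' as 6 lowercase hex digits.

|K| = 5 > B = 3, so first hash the key.
H(K): XOR 61⊕63⊕37⊕34⊕70 = 71.
Zero-pad H(K) = 71 to 3 bytes: K' = 71 00 00.

710000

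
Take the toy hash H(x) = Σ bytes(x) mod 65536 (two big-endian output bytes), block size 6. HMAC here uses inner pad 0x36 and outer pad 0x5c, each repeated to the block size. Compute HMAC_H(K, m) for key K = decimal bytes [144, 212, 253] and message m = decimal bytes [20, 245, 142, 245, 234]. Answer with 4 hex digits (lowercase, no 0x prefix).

037a

Key decimal bytes [144, 212, 253] = 90 d4 fd is 3 bytes ≤ B = 6; zero-pad to 6 bytes: K' = 90 d4 fd 00 00 00.
K' ⊕ ipad = a6 e2 cb 36 36 36.  K' ⊕ opad = cc 88 a1 5c 5c 5c.
Inner input = (K'⊕ipad) ∥ m = a6 e2 cb 36 36 36 ∥ 14 f5 8e f5 ea.
Inner hash: sum = 166+226+203+54+54+54+20+245+142+245+234 = 1643 → 06 6b.
Outer input = (K'⊕opad) ∥ inner = cc 88 a1 5c 5c 5c ∥ 06 6b.
Outer hash (tag): sum = 204+136+161+92+92+92+6+107 = 890 → 03 7a.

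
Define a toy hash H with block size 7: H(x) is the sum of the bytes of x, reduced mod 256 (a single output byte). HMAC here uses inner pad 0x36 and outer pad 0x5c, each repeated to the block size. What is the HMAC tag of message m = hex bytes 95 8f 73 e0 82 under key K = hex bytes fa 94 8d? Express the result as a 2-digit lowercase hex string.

a9

Key hex bytes fa 94 8d is 3 bytes ≤ B = 7; zero-pad to 7 bytes: K' = fa 94 8d 00 00 00 00.
K' ⊕ ipad = cc a2 bb 36 36 36 36.  K' ⊕ opad = a6 c8 d1 5c 5c 5c 5c.
Inner input = (K'⊕ipad) ∥ m = cc a2 bb 36 36 36 36 ∥ 95 8f 73 e0 82.
Inner hash: sum = 204+162+187+54+54+54+54+149+143+115+224+130 = 1530; mod 256 = 250 → fa.
Outer input = (K'⊕opad) ∥ inner = a6 c8 d1 5c 5c 5c 5c ∥ fa.
Outer hash (tag): sum = 166+200+209+92+92+92+92+250 = 1193; mod 256 = 169 → a9.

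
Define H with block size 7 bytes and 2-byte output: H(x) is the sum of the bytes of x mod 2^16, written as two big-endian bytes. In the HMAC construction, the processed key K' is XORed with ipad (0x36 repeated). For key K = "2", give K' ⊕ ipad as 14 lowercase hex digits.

04363636363636

Key "2" = 32 is 1 byte ≤ B = 7; zero-pad to 7 bytes: K' = 32 00 00 00 00 00 00.
XOR each byte with 0x36: 32⊕36=04, 00⊕36=36, 00⊕36=36, 00⊕36=36, 00⊕36=36, 00⊕36=36, 00⊕36=36.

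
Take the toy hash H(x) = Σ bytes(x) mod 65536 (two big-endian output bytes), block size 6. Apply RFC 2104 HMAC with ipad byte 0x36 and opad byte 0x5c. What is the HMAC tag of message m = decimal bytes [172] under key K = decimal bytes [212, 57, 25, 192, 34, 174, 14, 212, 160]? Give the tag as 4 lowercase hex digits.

Key decimal bytes [212, 57, 25, 192, 34, 174, 14, 212, 160] = d4 39 19 c0 22 ae 0e d4 a0 is 9 bytes > B = 6, so hash it first: H(key) = 04 38, then zero-pad to 6 bytes: K' = 04 38 00 00 00 00.
K' ⊕ ipad = 32 0e 36 36 36 36.  K' ⊕ opad = 58 64 5c 5c 5c 5c.
Inner input = (K'⊕ipad) ∥ m = 32 0e 36 36 36 36 ∥ ac.
Inner hash: sum = 50+14+54+54+54+54+172 = 452 → 01 c4.
Outer input = (K'⊕opad) ∥ inner = 58 64 5c 5c 5c 5c ∥ 01 c4.
Outer hash (tag): sum = 88+100+92+92+92+92+1+196 = 753 → 02 f1.

02f1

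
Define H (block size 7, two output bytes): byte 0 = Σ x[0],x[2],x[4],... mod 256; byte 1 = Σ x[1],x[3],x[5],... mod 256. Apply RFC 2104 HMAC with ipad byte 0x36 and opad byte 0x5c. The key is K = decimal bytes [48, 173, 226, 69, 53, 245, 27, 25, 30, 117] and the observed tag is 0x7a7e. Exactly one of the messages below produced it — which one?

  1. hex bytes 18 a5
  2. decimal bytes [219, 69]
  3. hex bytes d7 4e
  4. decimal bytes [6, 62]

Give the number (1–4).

Key decimal bytes [48, 173, 226, 69, 53, 245, 27, 25, 30, 117] = 30 ad e2 45 35 f5 1b 19 1e 75 is 10 bytes > B = 7, so hash it first: H(key) = 80 75, then zero-pad to 7 bytes: K' = 80 75 00 00 00 00 00.
K' ⊕ ipad = b6 43 36 36 36 36 36; K' ⊕ opad = dc 29 5c 5c 5c 5c 5c.
m1: inner = H(b6 43 36 36 36 36 36 18 a5) = fd c7; tag = H(dc 29 5c 5c 5c 5c 5c fd c7) = b7de
m2: inner = H(b6 43 36 36 36 36 36 db 45) = 9d 8a; tag = H(dc 29 5c 5c 5c 5c 5c 9d 8a) = 7a7e ← matches
m3: inner = H(b6 43 36 36 36 36 36 d7 4e) = a6 86; tag = H(dc 29 5c 5c 5c 5c 5c a6 86) = 7687
m4: inner = H(b6 43 36 36 36 36 36 06 3e) = 96 b5; tag = H(dc 29 5c 5c 5c 5c 5c 96 b5) = a577

2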